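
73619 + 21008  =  94627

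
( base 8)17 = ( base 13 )12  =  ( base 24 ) f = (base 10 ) 15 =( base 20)F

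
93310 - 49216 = 44094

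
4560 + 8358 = 12918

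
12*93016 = 1116192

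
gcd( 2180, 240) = 20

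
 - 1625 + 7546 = 5921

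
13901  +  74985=88886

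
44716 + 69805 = 114521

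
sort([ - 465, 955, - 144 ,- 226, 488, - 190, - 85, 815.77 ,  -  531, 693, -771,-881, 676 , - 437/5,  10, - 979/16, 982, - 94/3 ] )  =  [ - 881,-771, - 531,-465,-226, - 190,-144,-437/5, -85, -979/16, - 94/3,10, 488,  676, 693, 815.77, 955,982 ] 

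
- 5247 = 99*( - 53) 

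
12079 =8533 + 3546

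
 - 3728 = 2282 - 6010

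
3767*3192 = 12024264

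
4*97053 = 388212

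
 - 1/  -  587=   1/587 = 0.00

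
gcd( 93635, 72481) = 1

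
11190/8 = 5595/4 = 1398.75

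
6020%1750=770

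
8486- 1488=6998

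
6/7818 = 1/1303=0.00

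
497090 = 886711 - 389621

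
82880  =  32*2590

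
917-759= 158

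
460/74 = 230/37 = 6.22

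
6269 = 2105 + 4164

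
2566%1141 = 284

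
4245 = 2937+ 1308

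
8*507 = 4056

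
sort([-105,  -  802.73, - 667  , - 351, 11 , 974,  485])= [ - 802.73  , -667,-351 ,- 105,  11,485 , 974]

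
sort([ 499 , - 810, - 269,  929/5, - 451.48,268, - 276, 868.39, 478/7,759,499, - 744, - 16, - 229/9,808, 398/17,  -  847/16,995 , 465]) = [ - 810,  -  744 , - 451.48, - 276,-269, - 847/16, - 229/9, - 16,398/17,478/7,929/5, 268,  465, 499, 499,759,808, 868.39, 995 ] 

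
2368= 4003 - 1635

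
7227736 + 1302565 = 8530301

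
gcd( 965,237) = 1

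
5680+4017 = 9697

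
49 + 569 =618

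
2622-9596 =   -  6974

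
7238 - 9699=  - 2461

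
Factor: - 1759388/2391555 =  - 2^2 * 3^( - 1)*5^( - 1)*43^1*53^1*193^1*159437^( - 1) 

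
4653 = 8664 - 4011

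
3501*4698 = 16447698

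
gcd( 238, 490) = 14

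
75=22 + 53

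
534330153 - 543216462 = - 8886309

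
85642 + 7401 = 93043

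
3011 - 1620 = 1391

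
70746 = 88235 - 17489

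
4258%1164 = 766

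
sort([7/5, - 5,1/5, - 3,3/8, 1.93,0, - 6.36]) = [  -  6.36, - 5,- 3,0  ,  1/5, 3/8,7/5,  1.93] 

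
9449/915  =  9449/915 = 10.33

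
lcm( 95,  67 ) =6365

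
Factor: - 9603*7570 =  - 72694710  =  -2^1*3^2*5^1*11^1* 97^1  *757^1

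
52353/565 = 92+373/565 =92.66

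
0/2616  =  0= 0.00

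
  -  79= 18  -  97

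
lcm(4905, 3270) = 9810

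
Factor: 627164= 2^2*17^1*23^1*401^1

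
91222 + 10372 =101594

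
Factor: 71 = 71^1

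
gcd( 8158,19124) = 2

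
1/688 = 1/688 = 0.00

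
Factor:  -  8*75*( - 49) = 2^3*3^1  *  5^2*7^2 = 29400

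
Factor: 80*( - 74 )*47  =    -  278240=- 2^5*5^1*37^1*47^1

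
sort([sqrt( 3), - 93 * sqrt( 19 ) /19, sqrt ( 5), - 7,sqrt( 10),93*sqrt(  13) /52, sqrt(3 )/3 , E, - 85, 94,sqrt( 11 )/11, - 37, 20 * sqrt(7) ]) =[-85,-37, - 93*sqrt(19) /19, -7,sqrt( 11 )/11,  sqrt ( 3)/3, sqrt( 3 ),sqrt(5),E,sqrt( 10 ),  93 * sqrt( 13) /52,20*sqrt( 7 ),94] 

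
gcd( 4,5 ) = 1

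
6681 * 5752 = 38429112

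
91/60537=91/60537=0.00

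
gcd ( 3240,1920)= 120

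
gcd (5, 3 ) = 1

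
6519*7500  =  48892500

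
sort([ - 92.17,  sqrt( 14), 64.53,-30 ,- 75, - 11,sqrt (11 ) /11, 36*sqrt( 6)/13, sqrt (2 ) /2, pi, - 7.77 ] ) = [ - 92.17, - 75, - 30 , - 11, - 7.77, sqrt(11)/11,sqrt( 2 ) /2, pi,sqrt(14), 36*sqrt(6 ) /13, 64.53]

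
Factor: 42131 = 42131^1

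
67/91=67/91 = 0.74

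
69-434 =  - 365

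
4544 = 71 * 64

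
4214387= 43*98009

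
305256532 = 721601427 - 416344895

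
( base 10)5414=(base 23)a59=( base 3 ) 21102112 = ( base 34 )4n8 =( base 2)1010100100110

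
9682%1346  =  260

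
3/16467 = 1/5489  =  0.00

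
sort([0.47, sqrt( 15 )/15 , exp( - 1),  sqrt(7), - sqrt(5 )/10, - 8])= [ - 8,- sqrt(5)/10, sqrt( 15 ) /15, exp( - 1 ), 0.47, sqrt(7) ] 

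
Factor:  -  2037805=-5^1 * 7^1*11^1*67^1*79^1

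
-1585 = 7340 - 8925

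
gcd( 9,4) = 1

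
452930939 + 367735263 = 820666202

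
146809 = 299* 491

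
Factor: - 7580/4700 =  - 5^(-1 )*47^( - 1)*379^1=-379/235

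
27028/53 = 509 + 51/53 = 509.96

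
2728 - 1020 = 1708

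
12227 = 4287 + 7940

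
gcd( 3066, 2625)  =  21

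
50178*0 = 0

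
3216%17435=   3216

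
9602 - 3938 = 5664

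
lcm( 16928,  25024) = 575552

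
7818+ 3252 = 11070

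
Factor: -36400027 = -2399^1*15173^1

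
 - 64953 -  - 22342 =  - 42611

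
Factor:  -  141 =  - 3^1*47^1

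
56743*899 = 51011957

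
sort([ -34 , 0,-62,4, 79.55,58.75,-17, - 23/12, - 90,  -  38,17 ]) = [-90,  -  62, - 38,  -  34, - 17, - 23/12, 0, 4, 17,58.75,79.55 ]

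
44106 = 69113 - 25007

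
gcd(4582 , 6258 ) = 2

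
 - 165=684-849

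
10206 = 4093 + 6113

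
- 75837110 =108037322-183874432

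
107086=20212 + 86874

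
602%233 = 136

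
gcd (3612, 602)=602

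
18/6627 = 6/2209 = 0.00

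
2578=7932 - 5354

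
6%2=0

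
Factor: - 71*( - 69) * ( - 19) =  - 93081 = - 3^1  *  19^1  *  23^1*71^1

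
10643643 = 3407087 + 7236556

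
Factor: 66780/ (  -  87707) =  - 2^2*3^2*5^1*7^1*53^1*229^( - 1)*383^(  -  1 )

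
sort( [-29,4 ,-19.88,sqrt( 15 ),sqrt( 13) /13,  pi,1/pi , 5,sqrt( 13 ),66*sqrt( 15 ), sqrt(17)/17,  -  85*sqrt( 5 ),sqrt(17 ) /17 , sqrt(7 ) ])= [-85*sqrt(5),- 29, - 19.88, sqrt(17)/17, sqrt(17 )/17, sqrt(13 )/13,  1/pi , sqrt( 7 ) , pi, sqrt(13), sqrt(15 ), 4,5,66 * sqrt( 15)] 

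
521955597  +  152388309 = 674343906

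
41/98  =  41/98= 0.42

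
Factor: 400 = 2^4 *5^2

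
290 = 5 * 58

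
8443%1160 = 323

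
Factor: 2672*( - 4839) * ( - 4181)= 54059527248  =  2^4*3^1*37^1*113^1  *  167^1*1613^1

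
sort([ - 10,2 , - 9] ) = [ - 10, - 9,2 ] 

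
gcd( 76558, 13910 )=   2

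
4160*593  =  2466880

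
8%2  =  0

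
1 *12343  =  12343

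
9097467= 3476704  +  5620763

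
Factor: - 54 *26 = - 2^2*3^3*13^1 = - 1404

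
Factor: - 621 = -3^3*23^1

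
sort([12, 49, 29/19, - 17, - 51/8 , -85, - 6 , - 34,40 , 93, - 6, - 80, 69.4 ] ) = [ -85,-80,  -  34,-17,-51/8, - 6,-6, 29/19, 12, 40, 49, 69.4,93]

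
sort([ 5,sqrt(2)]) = [ sqrt(2 ),5 ] 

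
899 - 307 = 592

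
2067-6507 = - 4440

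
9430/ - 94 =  - 101+32/47= - 100.32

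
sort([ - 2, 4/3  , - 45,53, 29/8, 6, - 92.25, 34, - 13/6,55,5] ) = [ - 92.25,  -  45,  -  13/6, - 2, 4/3, 29/8, 5, 6, 34,53, 55 ]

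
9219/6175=1  +  3044/6175  =  1.49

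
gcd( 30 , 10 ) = 10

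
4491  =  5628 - 1137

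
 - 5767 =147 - 5914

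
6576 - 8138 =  - 1562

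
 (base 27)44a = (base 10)3034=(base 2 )101111011010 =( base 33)2PV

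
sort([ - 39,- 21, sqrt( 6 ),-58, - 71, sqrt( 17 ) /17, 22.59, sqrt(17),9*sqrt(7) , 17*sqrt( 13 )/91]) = [- 71,-58,  -  39, - 21, sqrt( 17)/17, 17 * sqrt(13) /91, sqrt(6),sqrt( 17), 22.59, 9*sqrt( 7)]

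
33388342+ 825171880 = 858560222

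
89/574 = 89/574 = 0.16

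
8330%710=520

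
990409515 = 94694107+895715408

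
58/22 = 29/11  =  2.64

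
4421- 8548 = -4127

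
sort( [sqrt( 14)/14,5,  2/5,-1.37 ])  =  [ - 1.37,sqrt( 14)/14,2/5,5]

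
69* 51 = 3519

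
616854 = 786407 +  - 169553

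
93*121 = 11253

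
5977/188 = 31 +149/188 = 31.79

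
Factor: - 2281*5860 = - 2^2 * 5^1*293^1*2281^1 =-13366660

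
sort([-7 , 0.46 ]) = [ - 7,0.46]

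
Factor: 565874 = 2^1 * 31^1*9127^1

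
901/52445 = 53/3085  =  0.02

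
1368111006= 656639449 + 711471557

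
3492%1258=976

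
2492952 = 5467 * 456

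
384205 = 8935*43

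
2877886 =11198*257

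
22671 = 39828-17157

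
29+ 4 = 33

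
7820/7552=1  +  67/1888= 1.04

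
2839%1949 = 890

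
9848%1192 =312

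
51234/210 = 8539/35 =243.97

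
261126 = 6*43521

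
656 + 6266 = 6922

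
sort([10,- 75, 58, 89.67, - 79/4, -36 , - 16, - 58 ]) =[-75, - 58, - 36,  -  79/4,  -  16,  10,58, 89.67]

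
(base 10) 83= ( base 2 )1010011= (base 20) 43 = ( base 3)10002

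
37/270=37/270 = 0.14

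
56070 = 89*630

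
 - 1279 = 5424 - 6703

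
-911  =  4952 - 5863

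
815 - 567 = 248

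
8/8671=8/8671 = 0.00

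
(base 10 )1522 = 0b10111110010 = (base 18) 4ca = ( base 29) 1NE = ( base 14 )7aa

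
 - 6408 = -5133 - 1275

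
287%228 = 59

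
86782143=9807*8849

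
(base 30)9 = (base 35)9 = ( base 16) 9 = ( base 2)1001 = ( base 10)9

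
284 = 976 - 692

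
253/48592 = 253/48592 = 0.01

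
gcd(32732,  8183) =8183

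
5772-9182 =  - 3410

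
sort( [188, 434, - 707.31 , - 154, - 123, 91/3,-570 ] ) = [ - 707.31, - 570, - 154, - 123,  91/3, 188, 434 ]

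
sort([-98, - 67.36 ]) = [ - 98, - 67.36]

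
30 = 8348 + -8318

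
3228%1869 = 1359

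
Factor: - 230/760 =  - 2^ ( - 2)*19^( - 1)*23^1 = - 23/76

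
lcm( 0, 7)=0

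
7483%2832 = 1819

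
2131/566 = 3 + 433/566  =  3.77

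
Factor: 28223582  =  2^1*263^1*53657^1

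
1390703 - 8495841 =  - 7105138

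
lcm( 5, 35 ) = 35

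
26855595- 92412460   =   - 65556865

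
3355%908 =631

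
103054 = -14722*( - 7) 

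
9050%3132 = 2786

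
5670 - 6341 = - 671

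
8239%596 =491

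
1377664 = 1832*752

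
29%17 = 12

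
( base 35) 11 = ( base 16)24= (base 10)36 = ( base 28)18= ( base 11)33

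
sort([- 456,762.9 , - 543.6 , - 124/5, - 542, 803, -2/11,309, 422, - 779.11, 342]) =[ -779.11 , - 543.6, - 542, - 456, - 124/5, - 2/11  ,  309, 342, 422, 762.9, 803 ]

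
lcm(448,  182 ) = 5824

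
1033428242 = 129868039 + 903560203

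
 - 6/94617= - 1 + 31537/31539 =- 0.00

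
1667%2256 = 1667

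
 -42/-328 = 21/164= 0.13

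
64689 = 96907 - 32218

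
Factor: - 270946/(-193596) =613/438 = 2^( - 1 )*3^( - 1 )*73^( - 1)*613^1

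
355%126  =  103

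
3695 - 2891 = 804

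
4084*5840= 23850560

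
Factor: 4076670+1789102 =2^2*11^1*29^1  *4597^1 = 5865772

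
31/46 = 31/46 = 0.67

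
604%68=60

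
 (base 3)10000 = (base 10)81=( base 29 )2N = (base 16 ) 51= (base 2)1010001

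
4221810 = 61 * 69210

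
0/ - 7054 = 0/1 = - 0.00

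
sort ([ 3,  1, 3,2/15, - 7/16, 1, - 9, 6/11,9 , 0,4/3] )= [ - 9, - 7/16,0 , 2/15, 6/11,1,  1, 4/3, 3, 3,  9]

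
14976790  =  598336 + 14378454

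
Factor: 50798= 2^1* 11^1*2309^1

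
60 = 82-22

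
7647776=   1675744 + 5972032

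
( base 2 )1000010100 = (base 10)532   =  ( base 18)1BA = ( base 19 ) 190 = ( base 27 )JJ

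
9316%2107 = 888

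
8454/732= 1409/122  =  11.55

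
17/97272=17/97272 = 0.00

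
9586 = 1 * 9586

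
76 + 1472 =1548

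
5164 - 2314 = 2850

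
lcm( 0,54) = 0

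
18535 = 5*3707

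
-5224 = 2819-8043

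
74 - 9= 65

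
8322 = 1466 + 6856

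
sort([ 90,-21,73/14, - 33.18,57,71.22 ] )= [-33.18, - 21,  73/14  ,  57,71.22,90 ] 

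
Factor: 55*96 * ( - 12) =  - 63360=- 2^7*3^2*5^1*11^1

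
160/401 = 160/401= 0.40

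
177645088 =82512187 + 95132901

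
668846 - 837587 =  - 168741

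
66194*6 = 397164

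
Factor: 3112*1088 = 3385856 = 2^9*17^1*  389^1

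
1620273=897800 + 722473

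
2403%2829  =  2403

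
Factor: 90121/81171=3^(-2) * 29^(  -  1 )*311^( - 1)*90121^1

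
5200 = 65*80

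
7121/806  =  8 + 673/806 = 8.83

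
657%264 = 129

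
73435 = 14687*5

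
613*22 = 13486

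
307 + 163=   470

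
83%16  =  3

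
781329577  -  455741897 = 325587680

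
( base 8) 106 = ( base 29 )2C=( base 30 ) 2A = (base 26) 2i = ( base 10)70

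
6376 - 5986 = 390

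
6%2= 0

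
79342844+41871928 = 121214772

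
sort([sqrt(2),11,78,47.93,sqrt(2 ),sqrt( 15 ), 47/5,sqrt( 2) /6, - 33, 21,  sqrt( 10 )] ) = [ - 33 , sqrt(2 ) /6,sqrt(2), sqrt( 2), sqrt(10 ), sqrt ( 15),47/5, 11,  21, 47.93,78]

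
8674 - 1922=6752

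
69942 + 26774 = 96716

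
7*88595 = 620165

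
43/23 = 1 + 20/23  =  1.87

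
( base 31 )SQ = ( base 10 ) 894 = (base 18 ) 2dc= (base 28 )13q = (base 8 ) 1576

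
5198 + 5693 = 10891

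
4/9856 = 1/2464 = 0.00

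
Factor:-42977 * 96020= -4126651540 = -2^2 * 5^1* 11^1*3907^1 * 4801^1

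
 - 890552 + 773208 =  -117344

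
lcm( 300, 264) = 6600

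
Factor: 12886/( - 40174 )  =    -  17^1*53^( - 1 )= - 17/53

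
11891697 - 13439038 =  - 1547341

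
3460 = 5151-1691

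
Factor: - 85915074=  - 2^1 * 3^1 * 7^1*19^1*23^1*31^1 *151^1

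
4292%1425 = 17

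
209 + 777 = 986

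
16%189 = 16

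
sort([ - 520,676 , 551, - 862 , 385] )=[ - 862,-520,385,  551, 676] 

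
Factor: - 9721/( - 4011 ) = 3^( - 1 )*7^(- 1)*191^(  -  1 )*9721^1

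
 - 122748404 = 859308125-982056529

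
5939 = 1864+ 4075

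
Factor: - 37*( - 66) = 2^1 * 3^1*11^1*37^1  =  2442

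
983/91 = 983/91  =  10.80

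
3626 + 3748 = 7374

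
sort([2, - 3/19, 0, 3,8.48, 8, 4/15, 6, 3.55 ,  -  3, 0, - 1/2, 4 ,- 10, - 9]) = [-10, - 9, - 3,-1/2, - 3/19, 0,  0, 4/15, 2,3, 3.55, 4, 6,8, 8.48 ]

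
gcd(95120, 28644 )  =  4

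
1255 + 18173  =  19428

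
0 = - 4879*0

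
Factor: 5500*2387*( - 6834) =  - 2^3*3^1*5^3*7^1*11^2* 17^1*31^1*67^1=- 89720169000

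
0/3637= 0 = 0.00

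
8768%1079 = 136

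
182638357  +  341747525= 524385882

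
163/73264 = 163/73264= 0.00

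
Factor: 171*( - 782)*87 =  - 2^1*3^3*17^1*19^1*23^1*29^1 = - 11633814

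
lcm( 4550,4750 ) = 432250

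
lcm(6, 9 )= 18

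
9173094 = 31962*287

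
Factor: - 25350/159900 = -13/82 = - 2^ ( - 1) * 13^1*41^( - 1 )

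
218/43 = 5 + 3/43 = 5.07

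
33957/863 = 33957/863=39.35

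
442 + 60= 502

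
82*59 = 4838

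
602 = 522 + 80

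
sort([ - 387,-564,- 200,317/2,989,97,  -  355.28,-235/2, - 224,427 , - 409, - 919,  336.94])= [ - 919  ,- 564, - 409, - 387, - 355.28,  -  224, - 200, - 235/2,97, 317/2,  336.94, 427,989]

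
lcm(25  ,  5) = 25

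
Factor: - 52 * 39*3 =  - 2^2*3^2 * 13^2 = - 6084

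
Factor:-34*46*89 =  - 2^2*17^1* 23^1*89^1 =- 139196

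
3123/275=3123/275=11.36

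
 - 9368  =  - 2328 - 7040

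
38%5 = 3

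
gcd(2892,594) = 6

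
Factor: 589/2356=1/4=2^( - 2)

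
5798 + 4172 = 9970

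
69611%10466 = 6815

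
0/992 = 0 = 0.00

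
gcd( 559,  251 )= 1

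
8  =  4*2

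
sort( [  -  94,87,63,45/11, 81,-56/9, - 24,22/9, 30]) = [ - 94,-24, - 56/9,22/9,45/11,30,63,81,87]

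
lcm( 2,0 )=0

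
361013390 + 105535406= 466548796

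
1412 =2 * 706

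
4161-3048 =1113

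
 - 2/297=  - 2/297 = - 0.01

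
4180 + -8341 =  - 4161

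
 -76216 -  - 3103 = -73113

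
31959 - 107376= - 75417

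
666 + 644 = 1310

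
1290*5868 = 7569720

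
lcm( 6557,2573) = 203267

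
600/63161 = 600/63161 = 0.01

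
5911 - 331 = 5580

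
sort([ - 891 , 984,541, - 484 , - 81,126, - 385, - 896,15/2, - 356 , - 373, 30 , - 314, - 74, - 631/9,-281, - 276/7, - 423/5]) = [ - 896, - 891 , - 484,-385, - 373, - 356, - 314,- 281, - 423/5,-81, - 74 , - 631/9,-276/7,15/2 , 30 , 126,  541,984]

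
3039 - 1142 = 1897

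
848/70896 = 53/4431= 0.01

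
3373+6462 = 9835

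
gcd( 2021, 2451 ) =43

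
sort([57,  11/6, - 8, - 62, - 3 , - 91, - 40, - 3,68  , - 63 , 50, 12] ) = [ - 91, - 63, - 62,-40,- 8, - 3,-3, 11/6, 12,50, 57, 68]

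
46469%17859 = 10751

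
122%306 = 122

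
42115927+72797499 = 114913426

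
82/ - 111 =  - 1  +  29/111 = - 0.74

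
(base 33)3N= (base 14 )8A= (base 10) 122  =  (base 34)3k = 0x7A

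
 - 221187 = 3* ( - 73729) 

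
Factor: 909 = 3^2*101^1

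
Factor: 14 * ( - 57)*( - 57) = 2^1 *3^2*7^1*19^2 = 45486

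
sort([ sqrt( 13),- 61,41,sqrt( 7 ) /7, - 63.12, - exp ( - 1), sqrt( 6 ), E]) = [ - 63.12,-61, - exp ( - 1),sqrt(7 ) /7, sqrt(6 ),E, sqrt( 13), 41]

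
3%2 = 1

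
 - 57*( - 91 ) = 5187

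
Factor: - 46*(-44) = 2024=2^3*11^1*23^1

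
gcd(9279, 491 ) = 1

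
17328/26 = 8664/13 = 666.46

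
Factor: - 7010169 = - 3^1*389^1*6007^1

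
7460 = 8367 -907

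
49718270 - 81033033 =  - 31314763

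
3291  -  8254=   -  4963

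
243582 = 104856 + 138726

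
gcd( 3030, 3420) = 30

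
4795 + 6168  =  10963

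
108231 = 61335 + 46896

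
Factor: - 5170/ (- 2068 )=5/2=2^( - 1)*5^1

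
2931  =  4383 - 1452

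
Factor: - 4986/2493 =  - 2^1 = - 2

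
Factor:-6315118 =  - 2^1*113^1*27943^1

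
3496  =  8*437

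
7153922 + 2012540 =9166462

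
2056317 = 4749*433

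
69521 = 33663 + 35858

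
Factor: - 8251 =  - 37^1*223^1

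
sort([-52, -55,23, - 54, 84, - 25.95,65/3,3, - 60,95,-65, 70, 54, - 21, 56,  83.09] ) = [ - 65,-60,-55, - 54 ,  -  52,-25.95,-21,3,65/3, 23,  54, 56,70 , 83.09, 84,95]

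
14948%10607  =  4341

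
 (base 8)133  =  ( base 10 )91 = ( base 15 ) 61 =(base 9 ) 111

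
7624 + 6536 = 14160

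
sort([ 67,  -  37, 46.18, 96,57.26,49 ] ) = [ - 37 , 46.18,49,57.26,67,96 ]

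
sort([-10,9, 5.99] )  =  [ -10, 5.99,9 ]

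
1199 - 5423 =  - 4224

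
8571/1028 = 8  +  347/1028 = 8.34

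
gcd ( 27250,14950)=50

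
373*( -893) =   -  333089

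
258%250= 8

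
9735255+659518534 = 669253789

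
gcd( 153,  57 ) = 3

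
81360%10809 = 5697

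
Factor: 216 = 2^3 *3^3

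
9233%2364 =2141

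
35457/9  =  3939 + 2/3 = 3939.67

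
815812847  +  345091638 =1160904485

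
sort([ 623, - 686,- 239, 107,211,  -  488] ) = [ - 686, - 488, - 239,107, 211,623 ]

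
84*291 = 24444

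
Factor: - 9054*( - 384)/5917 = 3476736/5917 = 2^8*3^3 * 61^(-1) * 97^ (-1) * 503^1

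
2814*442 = 1243788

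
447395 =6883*65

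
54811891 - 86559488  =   -31747597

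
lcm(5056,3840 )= 303360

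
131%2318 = 131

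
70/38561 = 70/38561 = 0.00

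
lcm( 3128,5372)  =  247112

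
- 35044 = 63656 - 98700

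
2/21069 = 2/21069 = 0.00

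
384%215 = 169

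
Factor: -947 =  - 947^1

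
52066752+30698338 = 82765090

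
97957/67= 1462 + 3/67 = 1462.04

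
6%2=0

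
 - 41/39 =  - 2 + 37/39 = -1.05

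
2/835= 2/835=0.00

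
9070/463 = 9070/463 = 19.59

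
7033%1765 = 1738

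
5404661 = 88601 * 61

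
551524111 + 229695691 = 781219802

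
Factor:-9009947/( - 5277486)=2^( - 1)*3^( - 1)*47^1*53^1*3617^1*879581^( - 1)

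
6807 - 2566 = 4241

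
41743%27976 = 13767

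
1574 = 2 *787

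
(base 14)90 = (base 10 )126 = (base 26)4m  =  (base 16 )7e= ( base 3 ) 11200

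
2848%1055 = 738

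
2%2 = 0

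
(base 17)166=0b110001101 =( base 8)615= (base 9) 481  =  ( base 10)397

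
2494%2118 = 376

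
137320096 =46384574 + 90935522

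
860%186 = 116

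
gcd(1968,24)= 24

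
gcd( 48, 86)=2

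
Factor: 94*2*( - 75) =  - 2^2*3^1*  5^2*47^1 = -14100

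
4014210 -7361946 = - 3347736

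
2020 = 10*202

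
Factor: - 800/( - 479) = 2^5* 5^2 * 479^(-1 ) 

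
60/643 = 60/643 = 0.09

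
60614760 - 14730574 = 45884186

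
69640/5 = 13928 = 13928.00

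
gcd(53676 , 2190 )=6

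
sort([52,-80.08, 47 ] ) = [-80.08,  47,52]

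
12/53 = 12/53=0.23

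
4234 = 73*58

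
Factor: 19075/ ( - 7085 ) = - 35/13  =  - 5^1*7^1*13^( - 1 )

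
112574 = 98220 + 14354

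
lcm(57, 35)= 1995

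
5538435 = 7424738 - 1886303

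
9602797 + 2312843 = 11915640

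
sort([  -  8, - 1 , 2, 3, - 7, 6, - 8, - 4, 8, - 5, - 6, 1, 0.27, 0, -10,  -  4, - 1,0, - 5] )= [-10, - 8, - 8,-7, - 6, - 5, - 5,  -  4, - 4, - 1, - 1,0,  0, 0.27, 1, 2 , 3  ,  6, 8] 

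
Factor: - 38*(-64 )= 2^7*19^1=2432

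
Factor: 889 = 7^1*127^1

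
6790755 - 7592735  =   - 801980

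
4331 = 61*71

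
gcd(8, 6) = 2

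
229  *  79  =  18091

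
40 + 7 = 47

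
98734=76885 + 21849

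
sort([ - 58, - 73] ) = [ - 73, - 58]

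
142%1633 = 142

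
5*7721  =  38605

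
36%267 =36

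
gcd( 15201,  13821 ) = 3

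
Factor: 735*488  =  358680 = 2^3*3^1*5^1*7^2* 61^1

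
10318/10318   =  1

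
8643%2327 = 1662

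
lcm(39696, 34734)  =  277872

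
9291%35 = 16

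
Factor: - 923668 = - 2^2*37^1*79^2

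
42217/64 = 42217/64   =  659.64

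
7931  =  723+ 7208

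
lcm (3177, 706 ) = 6354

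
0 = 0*1135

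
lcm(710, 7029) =70290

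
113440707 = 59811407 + 53629300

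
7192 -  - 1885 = 9077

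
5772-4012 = 1760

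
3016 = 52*58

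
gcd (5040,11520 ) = 720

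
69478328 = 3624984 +65853344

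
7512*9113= 68456856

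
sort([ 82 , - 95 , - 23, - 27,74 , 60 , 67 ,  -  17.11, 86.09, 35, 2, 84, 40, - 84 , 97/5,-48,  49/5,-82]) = [ - 95 , - 84 , - 82, - 48 , - 27, - 23, - 17.11, 2  ,  49/5, 97/5 , 35, 40,60,67,74, 82, 84 , 86.09]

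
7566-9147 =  - 1581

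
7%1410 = 7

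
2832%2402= 430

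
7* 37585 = 263095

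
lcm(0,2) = 0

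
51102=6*8517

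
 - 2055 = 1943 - 3998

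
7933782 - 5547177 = 2386605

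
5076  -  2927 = 2149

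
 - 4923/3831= -2  +  913/1277 = - 1.29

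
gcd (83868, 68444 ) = 964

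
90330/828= 109 + 13/138 = 109.09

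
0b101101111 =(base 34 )AR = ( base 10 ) 367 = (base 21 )ha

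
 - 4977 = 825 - 5802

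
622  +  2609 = 3231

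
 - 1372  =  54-1426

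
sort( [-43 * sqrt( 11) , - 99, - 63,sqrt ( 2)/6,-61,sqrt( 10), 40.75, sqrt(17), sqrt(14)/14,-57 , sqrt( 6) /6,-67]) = [ - 43*sqrt(11), - 99,-67 , - 63, - 61,-57, sqrt(2)/6, sqrt(14) /14, sqrt( 6 )/6, sqrt(10 ), sqrt( 17 ),  40.75]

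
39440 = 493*80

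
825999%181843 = 98627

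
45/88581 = 15/29527 = 0.00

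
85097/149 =85097/149 = 571.12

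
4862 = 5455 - 593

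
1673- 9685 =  - 8012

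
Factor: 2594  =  2^1*1297^1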